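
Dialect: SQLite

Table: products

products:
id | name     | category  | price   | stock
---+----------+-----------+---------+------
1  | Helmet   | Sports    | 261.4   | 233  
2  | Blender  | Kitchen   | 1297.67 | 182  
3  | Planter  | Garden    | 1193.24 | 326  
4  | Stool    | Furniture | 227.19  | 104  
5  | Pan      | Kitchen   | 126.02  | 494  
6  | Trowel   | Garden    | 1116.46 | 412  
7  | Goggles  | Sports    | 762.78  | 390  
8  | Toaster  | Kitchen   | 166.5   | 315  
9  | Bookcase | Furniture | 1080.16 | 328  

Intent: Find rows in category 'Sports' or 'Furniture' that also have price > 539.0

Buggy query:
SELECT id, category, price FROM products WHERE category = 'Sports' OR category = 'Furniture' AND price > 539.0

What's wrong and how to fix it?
Bug: AND binds tighter than OR, so this parses as category = 'Sports' OR (category = 'Furniture' AND price > 539.0)

Fix: Add parentheses around the OR so the AND applies to both alternatives

Corrected query:
SELECT id, category, price FROM products WHERE (category = 'Sports' OR category = 'Furniture') AND price > 539.0

Result:
id | category  | price  
---+-----------+--------
7  | Sports    | 762.78 
9  | Furniture | 1080.16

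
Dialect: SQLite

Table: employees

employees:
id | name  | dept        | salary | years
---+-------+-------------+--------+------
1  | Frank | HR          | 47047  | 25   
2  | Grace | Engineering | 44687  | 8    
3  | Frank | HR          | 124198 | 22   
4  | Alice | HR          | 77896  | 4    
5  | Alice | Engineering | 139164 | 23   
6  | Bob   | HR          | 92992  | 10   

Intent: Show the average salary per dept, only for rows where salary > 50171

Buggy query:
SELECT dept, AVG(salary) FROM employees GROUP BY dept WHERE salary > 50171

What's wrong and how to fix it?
Bug: WHERE cannot follow GROUP BY

Fix: Place WHERE between FROM and GROUP BY

Corrected query:
SELECT dept, AVG(salary) FROM employees WHERE salary > 50171 GROUP BY dept

Result:
dept        | AVG(salary)
------------+------------
Engineering | 139164     
HR          | 98362      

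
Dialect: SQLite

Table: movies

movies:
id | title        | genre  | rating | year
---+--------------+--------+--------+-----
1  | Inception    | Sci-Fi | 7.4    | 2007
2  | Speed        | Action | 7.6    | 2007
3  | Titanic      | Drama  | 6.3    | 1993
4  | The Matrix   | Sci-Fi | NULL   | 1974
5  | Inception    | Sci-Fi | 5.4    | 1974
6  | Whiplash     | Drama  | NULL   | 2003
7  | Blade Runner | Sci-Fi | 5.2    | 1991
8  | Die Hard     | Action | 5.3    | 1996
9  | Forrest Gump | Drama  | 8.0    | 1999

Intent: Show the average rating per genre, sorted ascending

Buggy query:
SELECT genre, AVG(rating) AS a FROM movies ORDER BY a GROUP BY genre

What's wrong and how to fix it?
Bug: GROUP BY must precede ORDER BY

Fix: Reorder: SELECT … FROM … GROUP BY … ORDER BY …

Corrected query:
SELECT genre, AVG(rating) AS a FROM movies GROUP BY genre ORDER BY a

Result:
genre  | a   
-------+-----
Sci-Fi | 6   
Action | 6.45
Drama  | 7.15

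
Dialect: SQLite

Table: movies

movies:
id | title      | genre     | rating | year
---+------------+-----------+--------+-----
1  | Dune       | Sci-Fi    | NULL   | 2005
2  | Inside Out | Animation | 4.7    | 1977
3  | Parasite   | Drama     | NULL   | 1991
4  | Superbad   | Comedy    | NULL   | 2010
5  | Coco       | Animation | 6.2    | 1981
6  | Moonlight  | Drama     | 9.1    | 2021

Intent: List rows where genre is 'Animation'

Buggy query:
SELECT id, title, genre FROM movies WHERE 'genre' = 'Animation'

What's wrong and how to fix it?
Bug: 'genre' in single quotes is a string literal, not the column; the comparison is literal-vs-literal and never true

Fix: Reference the column as genre without single quotes

Corrected query:
SELECT id, title, genre FROM movies WHERE genre = 'Animation'

Result:
id | title      | genre    
---+------------+----------
2  | Inside Out | Animation
5  | Coco       | Animation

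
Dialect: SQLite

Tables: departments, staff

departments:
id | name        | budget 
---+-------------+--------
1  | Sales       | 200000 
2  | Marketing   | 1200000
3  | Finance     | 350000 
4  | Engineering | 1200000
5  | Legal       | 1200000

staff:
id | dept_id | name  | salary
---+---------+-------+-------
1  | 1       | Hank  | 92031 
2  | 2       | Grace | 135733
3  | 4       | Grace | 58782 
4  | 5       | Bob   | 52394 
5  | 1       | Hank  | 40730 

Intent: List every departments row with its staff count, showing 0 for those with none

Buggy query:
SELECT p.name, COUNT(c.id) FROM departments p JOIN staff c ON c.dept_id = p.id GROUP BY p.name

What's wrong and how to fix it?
Bug: An inner join excludes parents with zero children

Fix: Switch to LEFT JOIN to retain unmatched parent rows

Corrected query:
SELECT p.name, COUNT(c.id) FROM departments p LEFT JOIN staff c ON c.dept_id = p.id GROUP BY p.name

Result:
name        | COUNT(c.id)
------------+------------
Engineering | 1          
Finance     | 0          
Legal       | 1          
Marketing   | 1          
Sales       | 2          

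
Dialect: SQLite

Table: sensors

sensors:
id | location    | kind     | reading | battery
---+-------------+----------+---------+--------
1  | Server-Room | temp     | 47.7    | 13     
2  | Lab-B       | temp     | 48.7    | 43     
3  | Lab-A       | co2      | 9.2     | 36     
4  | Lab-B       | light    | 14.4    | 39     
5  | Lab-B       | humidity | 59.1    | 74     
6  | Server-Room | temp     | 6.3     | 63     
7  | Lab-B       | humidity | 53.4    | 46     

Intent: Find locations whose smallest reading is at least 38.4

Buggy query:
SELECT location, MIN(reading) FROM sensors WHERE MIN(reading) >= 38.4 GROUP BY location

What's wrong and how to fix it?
Bug: Aggregates like MIN are computed per group after WHERE runs

Fix: Use HAVING for the per-group MIN condition

Corrected query:
SELECT location, MIN(reading) FROM sensors GROUP BY location HAVING MIN(reading) >= 38.4

Result:
(no rows)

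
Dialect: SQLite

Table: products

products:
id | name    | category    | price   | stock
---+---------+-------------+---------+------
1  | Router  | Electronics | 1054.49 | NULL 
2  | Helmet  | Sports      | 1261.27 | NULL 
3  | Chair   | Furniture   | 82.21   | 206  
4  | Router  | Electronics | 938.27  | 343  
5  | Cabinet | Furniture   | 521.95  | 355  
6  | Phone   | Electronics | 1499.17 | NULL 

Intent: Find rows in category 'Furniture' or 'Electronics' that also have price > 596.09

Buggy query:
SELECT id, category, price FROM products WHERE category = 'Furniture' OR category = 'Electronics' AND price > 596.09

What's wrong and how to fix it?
Bug: AND binds tighter than OR, so this parses as category = 'Furniture' OR (category = 'Electronics' AND price > 596.09)

Fix: Group the OR with parentheses (or use IN), then AND the threshold

Corrected query:
SELECT id, category, price FROM products WHERE (category = 'Furniture' OR category = 'Electronics') AND price > 596.09

Result:
id | category    | price  
---+-------------+--------
1  | Electronics | 1054.49
4  | Electronics | 938.27 
6  | Electronics | 1499.17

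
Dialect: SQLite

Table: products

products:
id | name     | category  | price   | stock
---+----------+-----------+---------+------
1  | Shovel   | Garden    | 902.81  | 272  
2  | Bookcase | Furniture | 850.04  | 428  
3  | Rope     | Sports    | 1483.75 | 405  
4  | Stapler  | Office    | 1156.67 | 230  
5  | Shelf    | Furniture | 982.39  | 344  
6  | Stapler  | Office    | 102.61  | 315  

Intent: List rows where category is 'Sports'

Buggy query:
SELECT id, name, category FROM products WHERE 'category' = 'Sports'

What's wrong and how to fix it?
Bug: Single quotes denote string literals in SQL; the column name is being compared as a constant string

Fix: Remove the quotes around the column name (or use double quotes for an identifier)

Corrected query:
SELECT id, name, category FROM products WHERE category = 'Sports'

Result:
id | name | category
---+------+---------
3  | Rope | Sports  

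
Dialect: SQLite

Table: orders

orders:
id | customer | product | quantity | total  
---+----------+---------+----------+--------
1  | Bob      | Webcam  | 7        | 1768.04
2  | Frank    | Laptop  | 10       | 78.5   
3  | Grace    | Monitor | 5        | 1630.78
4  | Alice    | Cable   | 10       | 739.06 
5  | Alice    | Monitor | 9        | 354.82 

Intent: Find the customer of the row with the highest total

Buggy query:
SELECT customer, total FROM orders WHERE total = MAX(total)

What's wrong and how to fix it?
Bug: WHERE is evaluated per row; an aggregate over the whole table isn't defined there

Fix: Wrap MAX in a scalar subquery so WHERE compares against a single value

Corrected query:
SELECT customer, total FROM orders WHERE total = (SELECT MAX(total) FROM orders)

Result:
customer | total  
---------+--------
Bob      | 1768.04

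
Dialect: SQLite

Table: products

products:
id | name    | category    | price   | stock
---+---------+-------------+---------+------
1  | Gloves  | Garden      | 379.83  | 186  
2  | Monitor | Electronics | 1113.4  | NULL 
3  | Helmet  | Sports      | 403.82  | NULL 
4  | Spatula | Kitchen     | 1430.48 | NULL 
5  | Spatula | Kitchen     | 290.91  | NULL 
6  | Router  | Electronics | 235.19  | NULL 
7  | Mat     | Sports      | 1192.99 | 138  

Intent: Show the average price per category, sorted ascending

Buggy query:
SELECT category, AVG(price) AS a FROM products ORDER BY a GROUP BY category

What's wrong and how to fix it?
Bug: ORDER BY appears before GROUP BY; SQL clause order requires GROUP BY first

Fix: Reorder: SELECT … FROM … GROUP BY … ORDER BY …

Corrected query:
SELECT category, AVG(price) AS a FROM products GROUP BY category ORDER BY a

Result:
category    | a      
------------+--------
Garden      | 379.83 
Electronics | 674.295
Sports      | 798.405
Kitchen     | 860.695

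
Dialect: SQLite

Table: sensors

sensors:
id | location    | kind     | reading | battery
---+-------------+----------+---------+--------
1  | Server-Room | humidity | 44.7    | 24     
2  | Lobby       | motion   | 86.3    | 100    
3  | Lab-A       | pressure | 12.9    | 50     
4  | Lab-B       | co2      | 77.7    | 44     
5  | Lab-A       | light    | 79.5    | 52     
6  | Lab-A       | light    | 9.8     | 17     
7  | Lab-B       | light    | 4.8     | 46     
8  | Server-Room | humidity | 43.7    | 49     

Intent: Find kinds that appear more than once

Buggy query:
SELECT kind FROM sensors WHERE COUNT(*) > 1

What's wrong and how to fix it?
Bug: WHERE can't reference COUNT(*); aggregates are computed after WHERE

Fix: GROUP BY kind, then filter groups with HAVING COUNT(*) > 1

Corrected query:
SELECT kind FROM sensors GROUP BY kind HAVING COUNT(*) > 1

Result:
kind    
--------
humidity
light   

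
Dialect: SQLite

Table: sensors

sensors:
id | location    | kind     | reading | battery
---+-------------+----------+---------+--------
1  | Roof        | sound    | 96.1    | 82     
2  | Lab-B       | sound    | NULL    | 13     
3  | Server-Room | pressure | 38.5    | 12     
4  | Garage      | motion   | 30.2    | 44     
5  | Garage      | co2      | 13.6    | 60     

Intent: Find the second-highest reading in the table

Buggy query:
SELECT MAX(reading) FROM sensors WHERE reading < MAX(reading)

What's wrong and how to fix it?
Bug: The inner MAX is an aggregate inside WHERE, which is not allowed

Fix: Put the inner MAX in a scalar subquery

Corrected query:
SELECT MAX(reading) FROM sensors WHERE reading < (SELECT MAX(reading) FROM sensors)

Result:
MAX(reading)
------------
38.5        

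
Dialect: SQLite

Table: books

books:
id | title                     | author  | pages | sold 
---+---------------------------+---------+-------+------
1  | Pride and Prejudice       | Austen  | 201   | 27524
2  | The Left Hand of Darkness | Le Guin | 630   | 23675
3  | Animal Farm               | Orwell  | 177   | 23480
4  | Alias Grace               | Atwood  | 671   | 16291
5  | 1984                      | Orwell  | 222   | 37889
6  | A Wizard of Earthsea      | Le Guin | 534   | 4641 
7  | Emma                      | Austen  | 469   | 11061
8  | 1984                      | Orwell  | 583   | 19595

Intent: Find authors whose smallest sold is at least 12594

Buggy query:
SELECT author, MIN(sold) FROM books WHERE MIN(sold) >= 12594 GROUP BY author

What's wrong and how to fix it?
Bug: MIN() in WHERE is a misuse of aggregate

Fix: Use HAVING for the per-group MIN condition

Corrected query:
SELECT author, MIN(sold) FROM books GROUP BY author HAVING MIN(sold) >= 12594

Result:
author | MIN(sold)
-------+----------
Atwood | 16291    
Orwell | 19595    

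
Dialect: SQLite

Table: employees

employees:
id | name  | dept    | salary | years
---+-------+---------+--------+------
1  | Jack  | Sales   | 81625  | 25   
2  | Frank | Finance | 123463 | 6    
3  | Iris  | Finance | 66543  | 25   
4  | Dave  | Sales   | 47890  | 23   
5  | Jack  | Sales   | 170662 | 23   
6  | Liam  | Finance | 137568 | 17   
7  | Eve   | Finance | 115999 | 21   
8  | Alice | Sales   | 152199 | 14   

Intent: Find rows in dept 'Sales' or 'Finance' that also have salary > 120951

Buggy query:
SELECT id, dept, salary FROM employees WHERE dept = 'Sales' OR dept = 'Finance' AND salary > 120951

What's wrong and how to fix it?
Bug: Without parentheses, AND is evaluated before OR, so the salary filter only applies to the 'Finance' branch

Fix: Group the OR with parentheses (or use IN), then AND the threshold

Corrected query:
SELECT id, dept, salary FROM employees WHERE (dept = 'Sales' OR dept = 'Finance') AND salary > 120951

Result:
id | dept    | salary
---+---------+-------
2  | Finance | 123463
5  | Sales   | 170662
6  | Finance | 137568
8  | Sales   | 152199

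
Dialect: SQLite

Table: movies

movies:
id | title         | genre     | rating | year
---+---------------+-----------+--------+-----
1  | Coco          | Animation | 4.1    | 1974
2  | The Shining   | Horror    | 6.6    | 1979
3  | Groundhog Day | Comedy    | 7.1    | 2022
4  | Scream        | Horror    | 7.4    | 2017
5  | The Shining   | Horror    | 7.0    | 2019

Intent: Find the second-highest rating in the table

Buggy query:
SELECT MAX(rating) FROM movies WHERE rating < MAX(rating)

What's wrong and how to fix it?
Bug: The inner MAX is an aggregate inside WHERE, which is not allowed

Fix: Put the inner MAX in a scalar subquery

Corrected query:
SELECT MAX(rating) FROM movies WHERE rating < (SELECT MAX(rating) FROM movies)

Result:
MAX(rating)
-----------
7.1        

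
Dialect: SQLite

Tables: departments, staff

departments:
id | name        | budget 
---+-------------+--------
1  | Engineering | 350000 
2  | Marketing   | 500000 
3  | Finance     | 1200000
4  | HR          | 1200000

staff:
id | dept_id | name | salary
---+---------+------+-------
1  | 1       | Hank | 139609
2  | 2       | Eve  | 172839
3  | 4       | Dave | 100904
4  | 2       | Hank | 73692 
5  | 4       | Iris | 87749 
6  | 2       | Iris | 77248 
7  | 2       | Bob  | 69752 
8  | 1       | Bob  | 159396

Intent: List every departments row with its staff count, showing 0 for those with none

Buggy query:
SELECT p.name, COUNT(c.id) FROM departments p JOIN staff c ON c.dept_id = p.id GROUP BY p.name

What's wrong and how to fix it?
Bug: INNER JOIN drops departments rows that have no matching staff rows

Fix: Switch to LEFT JOIN to retain unmatched parent rows

Corrected query:
SELECT p.name, COUNT(c.id) FROM departments p LEFT JOIN staff c ON c.dept_id = p.id GROUP BY p.name

Result:
name        | COUNT(c.id)
------------+------------
Engineering | 2          
Finance     | 0          
HR          | 2          
Marketing   | 4          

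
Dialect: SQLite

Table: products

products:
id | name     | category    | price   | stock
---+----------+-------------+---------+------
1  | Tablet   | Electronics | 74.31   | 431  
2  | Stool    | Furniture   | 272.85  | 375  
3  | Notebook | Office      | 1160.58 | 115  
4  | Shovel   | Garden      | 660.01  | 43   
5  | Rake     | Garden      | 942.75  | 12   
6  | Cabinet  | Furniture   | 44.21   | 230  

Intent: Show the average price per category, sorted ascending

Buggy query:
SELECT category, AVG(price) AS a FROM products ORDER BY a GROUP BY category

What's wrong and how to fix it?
Bug: GROUP BY must precede ORDER BY

Fix: Reorder: SELECT … FROM … GROUP BY … ORDER BY …

Corrected query:
SELECT category, AVG(price) AS a FROM products GROUP BY category ORDER BY a

Result:
category    | a      
------------+--------
Electronics | 74.31  
Furniture   | 158.53 
Garden      | 801.38 
Office      | 1160.58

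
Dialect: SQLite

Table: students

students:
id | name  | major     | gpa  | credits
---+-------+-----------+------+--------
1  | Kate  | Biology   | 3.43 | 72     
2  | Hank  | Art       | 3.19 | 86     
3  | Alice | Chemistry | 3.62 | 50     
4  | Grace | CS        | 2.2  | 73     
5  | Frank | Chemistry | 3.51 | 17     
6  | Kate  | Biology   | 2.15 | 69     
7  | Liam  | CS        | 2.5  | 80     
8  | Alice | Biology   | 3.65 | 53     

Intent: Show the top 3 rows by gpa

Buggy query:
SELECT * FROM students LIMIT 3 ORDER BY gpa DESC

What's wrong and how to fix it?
Bug: LIMIT must come after ORDER BY

Fix: Sort with ORDER BY, then apply LIMIT

Corrected query:
SELECT * FROM students ORDER BY gpa DESC LIMIT 3

Result:
id | name  | major     | gpa  | credits
---+-------+-----------+------+--------
8  | Alice | Biology   | 3.65 | 53     
3  | Alice | Chemistry | 3.62 | 50     
5  | Frank | Chemistry | 3.51 | 17     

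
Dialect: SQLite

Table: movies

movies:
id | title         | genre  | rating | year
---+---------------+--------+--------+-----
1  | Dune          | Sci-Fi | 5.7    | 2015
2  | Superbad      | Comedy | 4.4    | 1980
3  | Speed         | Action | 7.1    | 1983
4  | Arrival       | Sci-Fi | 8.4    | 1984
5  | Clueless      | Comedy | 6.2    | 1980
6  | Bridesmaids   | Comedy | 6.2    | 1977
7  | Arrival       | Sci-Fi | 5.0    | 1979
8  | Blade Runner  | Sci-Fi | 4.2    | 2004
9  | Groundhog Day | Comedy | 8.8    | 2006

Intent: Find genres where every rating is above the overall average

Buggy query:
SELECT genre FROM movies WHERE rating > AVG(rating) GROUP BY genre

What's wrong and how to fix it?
Bug: AVG() is an aggregate; it can't sit directly in WHERE

Fix: Compute the overall average in a scalar subquery and compare each group's MIN against it in HAVING

Corrected query:
SELECT genre FROM movies GROUP BY genre HAVING MIN(rating) > (SELECT AVG(rating) FROM movies)

Result:
genre 
------
Action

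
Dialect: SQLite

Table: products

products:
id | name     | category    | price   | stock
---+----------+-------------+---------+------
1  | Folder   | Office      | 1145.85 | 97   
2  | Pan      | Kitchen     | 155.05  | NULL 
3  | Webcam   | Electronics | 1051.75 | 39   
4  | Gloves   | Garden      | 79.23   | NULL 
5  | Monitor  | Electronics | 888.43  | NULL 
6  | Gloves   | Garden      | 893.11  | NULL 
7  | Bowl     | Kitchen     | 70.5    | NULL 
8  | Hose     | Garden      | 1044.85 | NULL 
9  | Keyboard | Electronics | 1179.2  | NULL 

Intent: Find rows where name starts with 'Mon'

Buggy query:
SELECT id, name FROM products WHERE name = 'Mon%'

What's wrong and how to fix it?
Bug: '=' compares the literal string including the % character; pattern matching needs LIKE

Fix: Replace '=' with LIKE so 'Mon%' is treated as a pattern

Corrected query:
SELECT id, name FROM products WHERE name LIKE 'Mon%'

Result:
id | name   
---+--------
5  | Monitor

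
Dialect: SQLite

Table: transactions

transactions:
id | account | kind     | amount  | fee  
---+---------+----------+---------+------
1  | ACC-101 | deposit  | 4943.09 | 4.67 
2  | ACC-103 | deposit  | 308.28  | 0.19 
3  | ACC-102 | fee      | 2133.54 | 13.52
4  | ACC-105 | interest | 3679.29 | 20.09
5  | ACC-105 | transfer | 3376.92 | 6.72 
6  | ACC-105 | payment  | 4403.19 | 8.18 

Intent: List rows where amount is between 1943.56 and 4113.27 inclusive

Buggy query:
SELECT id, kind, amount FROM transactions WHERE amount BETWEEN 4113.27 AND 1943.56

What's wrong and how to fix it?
Bug: BETWEEN expects the lower bound first; with 4113.27 AND 1943.56 the range is empty

Fix: Write BETWEEN 1943.56 AND 4113.27

Corrected query:
SELECT id, kind, amount FROM transactions WHERE amount BETWEEN 1943.56 AND 4113.27

Result:
id | kind     | amount 
---+----------+--------
3  | fee      | 2133.54
4  | interest | 3679.29
5  | transfer | 3376.92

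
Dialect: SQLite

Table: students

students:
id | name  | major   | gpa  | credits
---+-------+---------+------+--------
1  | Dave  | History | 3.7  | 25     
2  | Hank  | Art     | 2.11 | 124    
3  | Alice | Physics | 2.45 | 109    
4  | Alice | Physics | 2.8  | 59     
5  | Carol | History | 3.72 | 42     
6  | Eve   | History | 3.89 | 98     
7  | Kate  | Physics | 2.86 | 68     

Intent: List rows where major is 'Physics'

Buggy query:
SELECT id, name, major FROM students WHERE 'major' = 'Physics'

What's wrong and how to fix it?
Bug: Single quotes denote string literals in SQL; the column name is being compared as a constant string

Fix: Reference the column as major without single quotes

Corrected query:
SELECT id, name, major FROM students WHERE major = 'Physics'

Result:
id | name  | major  
---+-------+--------
3  | Alice | Physics
4  | Alice | Physics
7  | Kate  | Physics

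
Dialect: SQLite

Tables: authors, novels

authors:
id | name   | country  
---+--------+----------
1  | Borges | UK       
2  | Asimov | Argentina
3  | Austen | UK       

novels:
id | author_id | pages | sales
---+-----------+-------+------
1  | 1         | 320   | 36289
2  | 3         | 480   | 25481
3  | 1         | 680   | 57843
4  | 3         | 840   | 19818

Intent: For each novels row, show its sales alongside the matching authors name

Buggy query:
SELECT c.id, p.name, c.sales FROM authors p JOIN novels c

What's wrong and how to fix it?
Bug: JOIN with no ON clause produces a cartesian product; every novels row pairs with every authors row

Fix: Specify the join condition linking the foreign key to the parent id

Corrected query:
SELECT c.id, p.name, c.sales FROM authors p JOIN novels c ON c.author_id = p.id

Result:
id | name   | sales
---+--------+------
1  | Borges | 36289
2  | Austen | 25481
3  | Borges | 57843
4  | Austen | 19818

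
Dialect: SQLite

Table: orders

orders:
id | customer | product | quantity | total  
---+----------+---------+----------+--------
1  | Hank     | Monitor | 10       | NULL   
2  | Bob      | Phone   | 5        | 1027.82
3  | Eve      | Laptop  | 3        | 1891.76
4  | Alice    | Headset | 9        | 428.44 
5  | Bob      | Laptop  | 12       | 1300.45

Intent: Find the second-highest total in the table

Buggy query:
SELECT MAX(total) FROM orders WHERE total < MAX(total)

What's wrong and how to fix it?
Bug: MAX(total) on the right of the comparison is an aggregate-in-WHERE error

Fix: Compute the overall MAX in a subquery, then take MAX of rows below it

Corrected query:
SELECT MAX(total) FROM orders WHERE total < (SELECT MAX(total) FROM orders)

Result:
MAX(total)
----------
1300.45   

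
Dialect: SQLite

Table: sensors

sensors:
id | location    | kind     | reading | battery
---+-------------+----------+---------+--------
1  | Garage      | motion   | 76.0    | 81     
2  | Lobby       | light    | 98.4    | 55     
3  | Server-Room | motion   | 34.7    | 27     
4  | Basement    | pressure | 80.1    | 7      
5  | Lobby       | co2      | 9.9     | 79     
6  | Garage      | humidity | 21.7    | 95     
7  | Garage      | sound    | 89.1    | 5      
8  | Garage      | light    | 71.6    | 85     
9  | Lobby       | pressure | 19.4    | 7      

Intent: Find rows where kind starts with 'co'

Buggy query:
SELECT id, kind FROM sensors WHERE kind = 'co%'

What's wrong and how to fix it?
Bug: Wildcards only work with LIKE; '=' treats '%' as a literal character

Fix: Use LIKE for wildcard pattern matching

Corrected query:
SELECT id, kind FROM sensors WHERE kind LIKE 'co%'

Result:
id | kind
---+-----
5  | co2 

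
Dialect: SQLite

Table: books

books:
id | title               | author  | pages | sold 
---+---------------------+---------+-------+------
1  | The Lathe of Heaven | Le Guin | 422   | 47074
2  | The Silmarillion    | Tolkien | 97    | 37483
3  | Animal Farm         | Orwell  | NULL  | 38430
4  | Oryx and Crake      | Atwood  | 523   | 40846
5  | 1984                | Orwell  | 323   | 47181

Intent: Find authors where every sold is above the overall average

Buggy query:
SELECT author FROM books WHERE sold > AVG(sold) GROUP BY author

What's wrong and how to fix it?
Bug: WHERE evaluates per row before aggregation, so AVG() is unavailable

Fix: Use a subquery for AVG and a HAVING MIN(...) filter so the condition holds for every row in the group

Corrected query:
SELECT author FROM books GROUP BY author HAVING MIN(sold) > (SELECT AVG(sold) FROM books)

Result:
author 
-------
Le Guin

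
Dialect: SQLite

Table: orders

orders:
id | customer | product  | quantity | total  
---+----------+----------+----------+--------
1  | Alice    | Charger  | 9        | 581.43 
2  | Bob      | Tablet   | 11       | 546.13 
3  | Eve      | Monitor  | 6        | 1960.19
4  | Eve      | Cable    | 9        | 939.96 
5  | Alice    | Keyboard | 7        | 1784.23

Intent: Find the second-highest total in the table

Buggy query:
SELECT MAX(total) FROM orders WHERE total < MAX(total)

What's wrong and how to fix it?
Bug: The inner MAX is an aggregate inside WHERE, which is not allowed

Fix: Compute the overall MAX in a subquery, then take MAX of rows below it

Corrected query:
SELECT MAX(total) FROM orders WHERE total < (SELECT MAX(total) FROM orders)

Result:
MAX(total)
----------
1784.23   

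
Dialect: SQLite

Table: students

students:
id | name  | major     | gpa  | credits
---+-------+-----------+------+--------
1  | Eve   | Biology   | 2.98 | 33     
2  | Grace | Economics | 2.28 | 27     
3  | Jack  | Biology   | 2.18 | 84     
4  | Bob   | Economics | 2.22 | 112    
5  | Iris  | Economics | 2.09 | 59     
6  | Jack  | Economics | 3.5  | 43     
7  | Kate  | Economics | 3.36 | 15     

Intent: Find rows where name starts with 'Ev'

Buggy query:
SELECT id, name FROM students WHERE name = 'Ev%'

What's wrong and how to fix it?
Bug: Wildcards only work with LIKE; '=' treats '%' as a literal character

Fix: Use LIKE for wildcard pattern matching

Corrected query:
SELECT id, name FROM students WHERE name LIKE 'Ev%'

Result:
id | name
---+-----
1  | Eve 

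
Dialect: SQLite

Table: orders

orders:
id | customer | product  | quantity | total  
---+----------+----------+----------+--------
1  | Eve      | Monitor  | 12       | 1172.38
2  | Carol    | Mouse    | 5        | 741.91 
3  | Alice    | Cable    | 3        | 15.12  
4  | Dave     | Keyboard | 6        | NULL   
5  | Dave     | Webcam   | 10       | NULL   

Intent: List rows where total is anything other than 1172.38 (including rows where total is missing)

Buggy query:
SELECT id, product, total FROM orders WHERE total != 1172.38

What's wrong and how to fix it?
Bug: Inequality against NULL is unknown, not true; rows with NULL are dropped

Fix: Handle NULL separately with IS NULL alongside the inequality

Corrected query:
SELECT id, product, total FROM orders WHERE total != 1172.38 OR total IS NULL

Result:
id | product  | total 
---+----------+-------
2  | Mouse    | 741.91
3  | Cable    | 15.12 
4  | Keyboard | NULL  
5  | Webcam   | NULL  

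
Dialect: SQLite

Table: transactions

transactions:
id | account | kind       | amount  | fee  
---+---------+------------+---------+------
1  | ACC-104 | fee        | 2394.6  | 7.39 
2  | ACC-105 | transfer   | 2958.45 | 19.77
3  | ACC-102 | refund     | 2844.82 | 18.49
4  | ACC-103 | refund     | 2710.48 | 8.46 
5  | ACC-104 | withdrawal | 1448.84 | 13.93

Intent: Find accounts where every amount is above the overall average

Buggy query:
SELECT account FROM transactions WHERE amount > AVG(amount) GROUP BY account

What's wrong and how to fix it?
Bug: AVG() is an aggregate; it can't sit directly in WHERE

Fix: Use a subquery for AVG and a HAVING MIN(...) filter so the condition holds for every row in the group

Corrected query:
SELECT account FROM transactions GROUP BY account HAVING MIN(amount) > (SELECT AVG(amount) FROM transactions)

Result:
account
-------
ACC-102
ACC-103
ACC-105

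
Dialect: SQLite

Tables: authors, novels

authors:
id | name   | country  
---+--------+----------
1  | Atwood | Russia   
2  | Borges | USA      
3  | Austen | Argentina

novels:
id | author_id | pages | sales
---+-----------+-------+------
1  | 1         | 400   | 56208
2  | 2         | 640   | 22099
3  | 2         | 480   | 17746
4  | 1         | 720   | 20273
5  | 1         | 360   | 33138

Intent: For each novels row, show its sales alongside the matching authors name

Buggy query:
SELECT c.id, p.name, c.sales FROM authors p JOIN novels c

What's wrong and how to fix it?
Bug: JOIN with no ON clause produces a cartesian product; every novels row pairs with every authors row

Fix: Specify the join condition linking the foreign key to the parent id

Corrected query:
SELECT c.id, p.name, c.sales FROM authors p JOIN novels c ON c.author_id = p.id

Result:
id | name   | sales
---+--------+------
1  | Atwood | 56208
2  | Borges | 22099
3  | Borges | 17746
4  | Atwood | 20273
5  | Atwood | 33138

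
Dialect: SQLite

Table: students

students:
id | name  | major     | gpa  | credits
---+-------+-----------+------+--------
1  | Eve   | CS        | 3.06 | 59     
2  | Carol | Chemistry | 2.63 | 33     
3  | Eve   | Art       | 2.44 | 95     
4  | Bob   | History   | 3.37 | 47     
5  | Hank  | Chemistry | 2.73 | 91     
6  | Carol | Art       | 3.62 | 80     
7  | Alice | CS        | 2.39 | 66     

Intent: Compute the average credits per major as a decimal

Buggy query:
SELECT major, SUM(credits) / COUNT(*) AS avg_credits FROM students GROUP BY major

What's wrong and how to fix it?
Bug: SUM(credits) and COUNT(*) are both integers; the division truncates the fractional part

Fix: Cast one side to REAL so the division keeps the fractional part

Corrected query:
SELECT major, SUM(credits) * 1.0 / COUNT(*) AS avg_credits FROM students GROUP BY major

Result:
major     | avg_credits
----------+------------
Art       | 87.5       
CS        | 62.5       
Chemistry | 62         
History   | 47         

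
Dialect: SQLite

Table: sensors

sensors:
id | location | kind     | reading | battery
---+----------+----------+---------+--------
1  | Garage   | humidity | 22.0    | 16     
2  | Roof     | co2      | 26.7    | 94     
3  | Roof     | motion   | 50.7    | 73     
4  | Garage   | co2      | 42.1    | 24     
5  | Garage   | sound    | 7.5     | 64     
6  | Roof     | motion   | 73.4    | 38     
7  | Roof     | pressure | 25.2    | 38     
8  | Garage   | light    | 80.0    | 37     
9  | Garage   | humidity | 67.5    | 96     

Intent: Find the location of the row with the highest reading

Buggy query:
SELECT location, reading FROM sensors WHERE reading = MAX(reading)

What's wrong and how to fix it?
Bug: WHERE is evaluated per row; an aggregate over the whole table isn't defined there

Fix: Use a subquery: WHERE reading = (SELECT MAX(reading) FROM sensors)

Corrected query:
SELECT location, reading FROM sensors WHERE reading = (SELECT MAX(reading) FROM sensors)

Result:
location | reading
---------+--------
Garage   | 80     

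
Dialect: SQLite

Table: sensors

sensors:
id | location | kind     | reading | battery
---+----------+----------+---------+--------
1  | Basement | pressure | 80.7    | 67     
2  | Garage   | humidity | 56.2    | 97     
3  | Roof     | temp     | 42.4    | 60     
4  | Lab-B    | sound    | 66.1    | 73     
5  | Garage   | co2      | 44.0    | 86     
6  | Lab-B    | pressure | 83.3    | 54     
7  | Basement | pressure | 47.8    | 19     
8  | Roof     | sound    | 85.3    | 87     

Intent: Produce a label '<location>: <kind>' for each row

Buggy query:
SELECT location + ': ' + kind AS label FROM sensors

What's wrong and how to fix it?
Bug: '+' is numeric addition; on text columns SQLite converts them to 0 instead of concatenating

Fix: Use the || operator for string concatenation

Corrected query:
SELECT location || ': ' || kind AS label FROM sensors

Result:
label             
------------------
Basement: pressure
Garage: humidity  
Roof: temp        
Lab-B: sound      
Garage: co2       
Lab-B: pressure   
Basement: pressure
Roof: sound       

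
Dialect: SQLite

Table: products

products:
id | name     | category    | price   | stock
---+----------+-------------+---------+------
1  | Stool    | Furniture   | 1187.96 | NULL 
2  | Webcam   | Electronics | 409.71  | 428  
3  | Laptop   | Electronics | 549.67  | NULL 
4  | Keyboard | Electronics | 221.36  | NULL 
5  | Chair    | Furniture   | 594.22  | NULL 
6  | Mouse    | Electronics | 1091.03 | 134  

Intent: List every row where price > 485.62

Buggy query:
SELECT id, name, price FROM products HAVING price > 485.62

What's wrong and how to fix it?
Bug: HAVING filters the output of aggregation, but this query has no GROUP BY and no aggregate functions, so SQLite rejects it (HAVING clause on a non-aggregate query); the condition here is per row

Fix: Use WHERE for row-level filtering

Corrected query:
SELECT id, name, price FROM products WHERE price > 485.62

Result:
id | name   | price  
---+--------+--------
1  | Stool  | 1187.96
3  | Laptop | 549.67 
5  | Chair  | 594.22 
6  | Mouse  | 1091.03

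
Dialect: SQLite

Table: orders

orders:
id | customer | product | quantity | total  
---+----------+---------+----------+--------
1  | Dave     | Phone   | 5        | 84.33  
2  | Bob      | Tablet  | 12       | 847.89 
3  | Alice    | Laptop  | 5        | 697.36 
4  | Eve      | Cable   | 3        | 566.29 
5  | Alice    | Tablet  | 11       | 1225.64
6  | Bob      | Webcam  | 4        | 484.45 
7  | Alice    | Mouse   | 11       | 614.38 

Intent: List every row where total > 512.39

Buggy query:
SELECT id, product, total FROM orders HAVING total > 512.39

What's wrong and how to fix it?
Bug: HAVING filters the output of aggregation, but this query has no GROUP BY and no aggregate functions, so SQLite rejects it (HAVING clause on a non-aggregate query); the condition here is per row

Fix: Replace HAVING with WHERE since the condition applies to individual rows

Corrected query:
SELECT id, product, total FROM orders WHERE total > 512.39

Result:
id | product | total  
---+---------+--------
2  | Tablet  | 847.89 
3  | Laptop  | 697.36 
4  | Cable   | 566.29 
5  | Tablet  | 1225.64
7  | Mouse   | 614.38 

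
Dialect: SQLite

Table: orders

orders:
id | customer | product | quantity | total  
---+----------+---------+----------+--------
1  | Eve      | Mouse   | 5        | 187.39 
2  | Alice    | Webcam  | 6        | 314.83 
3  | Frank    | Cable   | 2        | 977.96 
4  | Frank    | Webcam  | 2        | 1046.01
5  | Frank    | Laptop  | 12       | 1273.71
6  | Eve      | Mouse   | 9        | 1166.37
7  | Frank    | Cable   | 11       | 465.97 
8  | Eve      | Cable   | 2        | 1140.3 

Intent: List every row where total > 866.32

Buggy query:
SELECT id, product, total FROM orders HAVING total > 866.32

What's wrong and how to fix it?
Bug: This is a non-aggregate query (no GROUP BY, no aggregates), so in SQLite the HAVING clause is invalid here; a row-level condition belongs in WHERE

Fix: Use WHERE for row-level filtering

Corrected query:
SELECT id, product, total FROM orders WHERE total > 866.32

Result:
id | product | total  
---+---------+--------
3  | Cable   | 977.96 
4  | Webcam  | 1046.01
5  | Laptop  | 1273.71
6  | Mouse   | 1166.37
8  | Cable   | 1140.3 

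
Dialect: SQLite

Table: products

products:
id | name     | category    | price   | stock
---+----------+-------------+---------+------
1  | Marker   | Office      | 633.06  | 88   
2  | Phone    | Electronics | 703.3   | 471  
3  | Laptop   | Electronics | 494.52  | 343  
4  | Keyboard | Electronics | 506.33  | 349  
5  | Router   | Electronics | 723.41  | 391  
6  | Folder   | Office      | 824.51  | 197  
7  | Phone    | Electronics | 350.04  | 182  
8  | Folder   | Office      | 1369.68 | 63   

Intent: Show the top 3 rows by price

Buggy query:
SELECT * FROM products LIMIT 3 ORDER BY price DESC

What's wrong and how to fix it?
Bug: ORDER BY cannot follow LIMIT; LIMIT is the final clause

Fix: Sort with ORDER BY, then apply LIMIT

Corrected query:
SELECT * FROM products ORDER BY price DESC LIMIT 3

Result:
id | name   | category    | price   | stock
---+--------+-------------+---------+------
8  | Folder | Office      | 1369.68 | 63   
6  | Folder | Office      | 824.51  | 197  
5  | Router | Electronics | 723.41  | 391  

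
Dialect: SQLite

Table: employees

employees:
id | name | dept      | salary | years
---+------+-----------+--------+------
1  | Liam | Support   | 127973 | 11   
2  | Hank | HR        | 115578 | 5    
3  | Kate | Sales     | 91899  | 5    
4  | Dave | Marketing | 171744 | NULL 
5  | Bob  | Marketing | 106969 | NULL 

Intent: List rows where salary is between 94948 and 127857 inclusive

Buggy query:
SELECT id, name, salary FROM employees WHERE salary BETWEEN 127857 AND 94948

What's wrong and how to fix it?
Bug: The bounds are reversed; BETWEEN a AND b requires a <= b to match anything

Fix: Write BETWEEN 94948 AND 127857

Corrected query:
SELECT id, name, salary FROM employees WHERE salary BETWEEN 94948 AND 127857

Result:
id | name | salary
---+------+-------
2  | Hank | 115578
5  | Bob  | 106969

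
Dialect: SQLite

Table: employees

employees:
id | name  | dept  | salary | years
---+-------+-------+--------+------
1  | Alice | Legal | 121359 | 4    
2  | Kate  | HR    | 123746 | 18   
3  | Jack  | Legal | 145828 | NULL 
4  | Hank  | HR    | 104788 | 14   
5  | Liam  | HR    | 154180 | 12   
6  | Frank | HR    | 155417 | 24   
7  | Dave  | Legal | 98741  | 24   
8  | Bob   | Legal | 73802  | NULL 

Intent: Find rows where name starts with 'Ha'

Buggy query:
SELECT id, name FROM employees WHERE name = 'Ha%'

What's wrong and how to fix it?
Bug: Wildcards only work with LIKE; '=' treats '%' as a literal character

Fix: Replace '=' with LIKE so 'Ha%' is treated as a pattern

Corrected query:
SELECT id, name FROM employees WHERE name LIKE 'Ha%'

Result:
id | name
---+-----
4  | Hank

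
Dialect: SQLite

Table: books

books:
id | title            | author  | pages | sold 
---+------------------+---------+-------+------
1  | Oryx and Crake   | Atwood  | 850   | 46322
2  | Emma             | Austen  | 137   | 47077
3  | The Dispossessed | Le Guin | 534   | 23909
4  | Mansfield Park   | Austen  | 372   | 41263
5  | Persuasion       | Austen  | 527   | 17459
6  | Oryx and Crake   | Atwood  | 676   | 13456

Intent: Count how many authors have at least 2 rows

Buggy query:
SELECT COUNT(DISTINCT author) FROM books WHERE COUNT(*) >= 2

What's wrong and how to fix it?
Bug: WHERE filters individual rows, not groups, so a group-level COUNT is invalid there

Fix: Group first with HAVING COUNT(*) >= 2, then COUNT the resulting groups

Corrected query:
SELECT COUNT(*) FROM (SELECT author FROM books GROUP BY author HAVING COUNT(*) >= 2)

Result:
COUNT(*)
--------
2       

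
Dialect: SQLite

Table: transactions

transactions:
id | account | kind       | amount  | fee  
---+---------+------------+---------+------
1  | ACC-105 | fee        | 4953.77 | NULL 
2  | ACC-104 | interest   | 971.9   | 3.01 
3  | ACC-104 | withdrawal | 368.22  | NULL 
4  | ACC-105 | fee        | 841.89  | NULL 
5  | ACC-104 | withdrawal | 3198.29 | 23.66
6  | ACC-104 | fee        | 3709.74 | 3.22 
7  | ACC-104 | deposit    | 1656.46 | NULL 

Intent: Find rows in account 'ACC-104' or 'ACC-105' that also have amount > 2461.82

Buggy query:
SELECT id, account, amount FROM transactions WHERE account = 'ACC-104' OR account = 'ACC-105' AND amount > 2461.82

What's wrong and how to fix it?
Bug: AND binds tighter than OR, so this parses as account = 'ACC-104' OR (account = 'ACC-105' AND amount > 2461.82)

Fix: Group the OR with parentheses (or use IN), then AND the threshold

Corrected query:
SELECT id, account, amount FROM transactions WHERE (account = 'ACC-104' OR account = 'ACC-105') AND amount > 2461.82

Result:
id | account | amount 
---+---------+--------
1  | ACC-105 | 4953.77
5  | ACC-104 | 3198.29
6  | ACC-104 | 3709.74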